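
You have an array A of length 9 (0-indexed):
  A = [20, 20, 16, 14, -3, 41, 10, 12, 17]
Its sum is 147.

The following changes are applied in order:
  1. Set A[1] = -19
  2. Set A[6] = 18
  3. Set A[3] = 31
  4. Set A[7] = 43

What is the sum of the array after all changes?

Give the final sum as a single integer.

Initial sum: 147
Change 1: A[1] 20 -> -19, delta = -39, sum = 108
Change 2: A[6] 10 -> 18, delta = 8, sum = 116
Change 3: A[3] 14 -> 31, delta = 17, sum = 133
Change 4: A[7] 12 -> 43, delta = 31, sum = 164

Answer: 164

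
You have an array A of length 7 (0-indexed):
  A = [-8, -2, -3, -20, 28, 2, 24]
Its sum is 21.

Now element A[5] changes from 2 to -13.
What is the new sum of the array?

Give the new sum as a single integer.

Old value at index 5: 2
New value at index 5: -13
Delta = -13 - 2 = -15
New sum = old_sum + delta = 21 + (-15) = 6

Answer: 6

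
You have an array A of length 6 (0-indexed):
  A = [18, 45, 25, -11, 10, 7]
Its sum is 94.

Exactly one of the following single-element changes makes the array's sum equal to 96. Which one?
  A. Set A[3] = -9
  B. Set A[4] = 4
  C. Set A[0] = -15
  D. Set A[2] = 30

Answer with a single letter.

Answer: A

Derivation:
Option A: A[3] -11->-9, delta=2, new_sum=94+(2)=96 <-- matches target
Option B: A[4] 10->4, delta=-6, new_sum=94+(-6)=88
Option C: A[0] 18->-15, delta=-33, new_sum=94+(-33)=61
Option D: A[2] 25->30, delta=5, new_sum=94+(5)=99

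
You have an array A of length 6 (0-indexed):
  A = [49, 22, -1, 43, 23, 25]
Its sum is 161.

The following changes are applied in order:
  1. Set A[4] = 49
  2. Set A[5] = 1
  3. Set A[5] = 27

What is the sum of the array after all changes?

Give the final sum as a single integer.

Answer: 189

Derivation:
Initial sum: 161
Change 1: A[4] 23 -> 49, delta = 26, sum = 187
Change 2: A[5] 25 -> 1, delta = -24, sum = 163
Change 3: A[5] 1 -> 27, delta = 26, sum = 189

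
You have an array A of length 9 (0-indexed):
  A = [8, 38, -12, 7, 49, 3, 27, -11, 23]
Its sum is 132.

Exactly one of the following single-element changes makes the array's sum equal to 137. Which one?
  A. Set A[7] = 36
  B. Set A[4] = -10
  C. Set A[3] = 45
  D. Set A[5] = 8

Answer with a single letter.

Option A: A[7] -11->36, delta=47, new_sum=132+(47)=179
Option B: A[4] 49->-10, delta=-59, new_sum=132+(-59)=73
Option C: A[3] 7->45, delta=38, new_sum=132+(38)=170
Option D: A[5] 3->8, delta=5, new_sum=132+(5)=137 <-- matches target

Answer: D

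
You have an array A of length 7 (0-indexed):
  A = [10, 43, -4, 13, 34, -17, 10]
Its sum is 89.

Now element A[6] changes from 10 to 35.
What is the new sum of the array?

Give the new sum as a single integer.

Answer: 114

Derivation:
Old value at index 6: 10
New value at index 6: 35
Delta = 35 - 10 = 25
New sum = old_sum + delta = 89 + (25) = 114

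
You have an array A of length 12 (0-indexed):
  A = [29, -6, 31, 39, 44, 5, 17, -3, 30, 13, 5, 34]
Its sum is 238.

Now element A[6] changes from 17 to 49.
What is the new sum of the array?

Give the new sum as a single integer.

Answer: 270

Derivation:
Old value at index 6: 17
New value at index 6: 49
Delta = 49 - 17 = 32
New sum = old_sum + delta = 238 + (32) = 270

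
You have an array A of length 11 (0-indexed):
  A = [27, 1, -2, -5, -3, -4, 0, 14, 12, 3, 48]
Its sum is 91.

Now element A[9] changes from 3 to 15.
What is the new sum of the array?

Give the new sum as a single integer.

Answer: 103

Derivation:
Old value at index 9: 3
New value at index 9: 15
Delta = 15 - 3 = 12
New sum = old_sum + delta = 91 + (12) = 103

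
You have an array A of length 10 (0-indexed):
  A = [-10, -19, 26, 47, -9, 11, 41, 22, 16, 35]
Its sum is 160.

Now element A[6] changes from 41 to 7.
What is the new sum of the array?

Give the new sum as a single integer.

Old value at index 6: 41
New value at index 6: 7
Delta = 7 - 41 = -34
New sum = old_sum + delta = 160 + (-34) = 126

Answer: 126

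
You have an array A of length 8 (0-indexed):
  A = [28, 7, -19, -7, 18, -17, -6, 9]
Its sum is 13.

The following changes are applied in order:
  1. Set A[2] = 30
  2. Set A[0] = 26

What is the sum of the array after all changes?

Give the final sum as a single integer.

Initial sum: 13
Change 1: A[2] -19 -> 30, delta = 49, sum = 62
Change 2: A[0] 28 -> 26, delta = -2, sum = 60

Answer: 60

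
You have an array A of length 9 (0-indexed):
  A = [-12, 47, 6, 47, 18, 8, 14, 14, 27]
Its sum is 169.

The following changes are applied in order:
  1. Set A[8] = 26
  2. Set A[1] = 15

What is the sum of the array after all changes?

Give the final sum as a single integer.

Initial sum: 169
Change 1: A[8] 27 -> 26, delta = -1, sum = 168
Change 2: A[1] 47 -> 15, delta = -32, sum = 136

Answer: 136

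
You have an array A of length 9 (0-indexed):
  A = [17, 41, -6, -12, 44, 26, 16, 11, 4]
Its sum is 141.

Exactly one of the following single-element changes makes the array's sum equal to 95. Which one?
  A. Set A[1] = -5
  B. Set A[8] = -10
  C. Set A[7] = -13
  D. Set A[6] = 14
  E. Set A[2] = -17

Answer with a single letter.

Answer: A

Derivation:
Option A: A[1] 41->-5, delta=-46, new_sum=141+(-46)=95 <-- matches target
Option B: A[8] 4->-10, delta=-14, new_sum=141+(-14)=127
Option C: A[7] 11->-13, delta=-24, new_sum=141+(-24)=117
Option D: A[6] 16->14, delta=-2, new_sum=141+(-2)=139
Option E: A[2] -6->-17, delta=-11, new_sum=141+(-11)=130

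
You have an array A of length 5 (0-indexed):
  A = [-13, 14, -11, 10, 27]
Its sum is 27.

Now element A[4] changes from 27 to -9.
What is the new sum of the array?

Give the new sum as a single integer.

Answer: -9

Derivation:
Old value at index 4: 27
New value at index 4: -9
Delta = -9 - 27 = -36
New sum = old_sum + delta = 27 + (-36) = -9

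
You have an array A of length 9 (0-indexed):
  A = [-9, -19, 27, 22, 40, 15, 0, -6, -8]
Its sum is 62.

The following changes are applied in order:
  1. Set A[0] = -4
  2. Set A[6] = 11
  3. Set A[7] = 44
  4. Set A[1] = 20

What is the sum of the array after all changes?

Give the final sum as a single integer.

Initial sum: 62
Change 1: A[0] -9 -> -4, delta = 5, sum = 67
Change 2: A[6] 0 -> 11, delta = 11, sum = 78
Change 3: A[7] -6 -> 44, delta = 50, sum = 128
Change 4: A[1] -19 -> 20, delta = 39, sum = 167

Answer: 167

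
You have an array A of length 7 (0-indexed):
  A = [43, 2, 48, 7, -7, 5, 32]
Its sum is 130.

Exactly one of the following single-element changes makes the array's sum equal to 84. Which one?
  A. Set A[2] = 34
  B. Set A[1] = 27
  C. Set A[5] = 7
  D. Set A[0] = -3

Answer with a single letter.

Option A: A[2] 48->34, delta=-14, new_sum=130+(-14)=116
Option B: A[1] 2->27, delta=25, new_sum=130+(25)=155
Option C: A[5] 5->7, delta=2, new_sum=130+(2)=132
Option D: A[0] 43->-3, delta=-46, new_sum=130+(-46)=84 <-- matches target

Answer: D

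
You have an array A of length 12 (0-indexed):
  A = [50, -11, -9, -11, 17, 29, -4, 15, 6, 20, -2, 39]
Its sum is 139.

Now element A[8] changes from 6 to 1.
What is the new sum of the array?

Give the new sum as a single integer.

Old value at index 8: 6
New value at index 8: 1
Delta = 1 - 6 = -5
New sum = old_sum + delta = 139 + (-5) = 134

Answer: 134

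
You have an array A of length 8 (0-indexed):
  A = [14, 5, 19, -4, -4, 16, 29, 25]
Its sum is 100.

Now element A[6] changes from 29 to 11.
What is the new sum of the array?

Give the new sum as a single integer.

Answer: 82

Derivation:
Old value at index 6: 29
New value at index 6: 11
Delta = 11 - 29 = -18
New sum = old_sum + delta = 100 + (-18) = 82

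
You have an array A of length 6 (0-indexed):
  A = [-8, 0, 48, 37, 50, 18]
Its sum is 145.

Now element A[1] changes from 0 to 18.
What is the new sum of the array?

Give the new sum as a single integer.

Old value at index 1: 0
New value at index 1: 18
Delta = 18 - 0 = 18
New sum = old_sum + delta = 145 + (18) = 163

Answer: 163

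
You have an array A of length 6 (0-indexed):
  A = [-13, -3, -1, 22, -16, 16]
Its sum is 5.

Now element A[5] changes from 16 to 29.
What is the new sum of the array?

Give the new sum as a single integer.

Answer: 18

Derivation:
Old value at index 5: 16
New value at index 5: 29
Delta = 29 - 16 = 13
New sum = old_sum + delta = 5 + (13) = 18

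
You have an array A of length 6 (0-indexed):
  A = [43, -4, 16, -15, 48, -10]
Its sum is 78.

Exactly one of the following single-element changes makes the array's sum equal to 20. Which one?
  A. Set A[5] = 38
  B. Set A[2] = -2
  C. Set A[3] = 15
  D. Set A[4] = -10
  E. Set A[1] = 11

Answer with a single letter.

Option A: A[5] -10->38, delta=48, new_sum=78+(48)=126
Option B: A[2] 16->-2, delta=-18, new_sum=78+(-18)=60
Option C: A[3] -15->15, delta=30, new_sum=78+(30)=108
Option D: A[4] 48->-10, delta=-58, new_sum=78+(-58)=20 <-- matches target
Option E: A[1] -4->11, delta=15, new_sum=78+(15)=93

Answer: D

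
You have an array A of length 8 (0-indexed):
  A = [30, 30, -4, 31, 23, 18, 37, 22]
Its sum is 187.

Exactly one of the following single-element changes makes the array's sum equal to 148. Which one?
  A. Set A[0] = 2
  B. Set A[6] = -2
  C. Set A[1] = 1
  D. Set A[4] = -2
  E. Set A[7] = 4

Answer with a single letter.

Option A: A[0] 30->2, delta=-28, new_sum=187+(-28)=159
Option B: A[6] 37->-2, delta=-39, new_sum=187+(-39)=148 <-- matches target
Option C: A[1] 30->1, delta=-29, new_sum=187+(-29)=158
Option D: A[4] 23->-2, delta=-25, new_sum=187+(-25)=162
Option E: A[7] 22->4, delta=-18, new_sum=187+(-18)=169

Answer: B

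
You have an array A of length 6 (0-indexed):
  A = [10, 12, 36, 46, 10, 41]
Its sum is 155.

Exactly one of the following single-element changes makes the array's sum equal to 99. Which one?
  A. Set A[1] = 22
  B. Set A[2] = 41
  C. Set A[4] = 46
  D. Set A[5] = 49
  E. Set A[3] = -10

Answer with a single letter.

Option A: A[1] 12->22, delta=10, new_sum=155+(10)=165
Option B: A[2] 36->41, delta=5, new_sum=155+(5)=160
Option C: A[4] 10->46, delta=36, new_sum=155+(36)=191
Option D: A[5] 41->49, delta=8, new_sum=155+(8)=163
Option E: A[3] 46->-10, delta=-56, new_sum=155+(-56)=99 <-- matches target

Answer: E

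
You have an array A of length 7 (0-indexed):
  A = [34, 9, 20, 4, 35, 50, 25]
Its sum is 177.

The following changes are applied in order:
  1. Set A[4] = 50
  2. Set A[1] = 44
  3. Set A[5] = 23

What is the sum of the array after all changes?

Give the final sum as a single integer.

Answer: 200

Derivation:
Initial sum: 177
Change 1: A[4] 35 -> 50, delta = 15, sum = 192
Change 2: A[1] 9 -> 44, delta = 35, sum = 227
Change 3: A[5] 50 -> 23, delta = -27, sum = 200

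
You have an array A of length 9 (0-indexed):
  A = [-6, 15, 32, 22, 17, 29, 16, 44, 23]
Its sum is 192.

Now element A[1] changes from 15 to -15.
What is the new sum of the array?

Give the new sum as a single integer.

Old value at index 1: 15
New value at index 1: -15
Delta = -15 - 15 = -30
New sum = old_sum + delta = 192 + (-30) = 162

Answer: 162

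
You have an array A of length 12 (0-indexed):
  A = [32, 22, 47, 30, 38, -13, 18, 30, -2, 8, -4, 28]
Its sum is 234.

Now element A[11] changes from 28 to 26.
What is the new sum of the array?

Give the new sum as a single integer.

Old value at index 11: 28
New value at index 11: 26
Delta = 26 - 28 = -2
New sum = old_sum + delta = 234 + (-2) = 232

Answer: 232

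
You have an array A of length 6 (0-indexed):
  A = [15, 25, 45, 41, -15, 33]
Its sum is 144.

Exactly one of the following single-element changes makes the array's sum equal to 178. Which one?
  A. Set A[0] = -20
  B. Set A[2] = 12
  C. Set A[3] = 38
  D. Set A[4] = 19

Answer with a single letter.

Answer: D

Derivation:
Option A: A[0] 15->-20, delta=-35, new_sum=144+(-35)=109
Option B: A[2] 45->12, delta=-33, new_sum=144+(-33)=111
Option C: A[3] 41->38, delta=-3, new_sum=144+(-3)=141
Option D: A[4] -15->19, delta=34, new_sum=144+(34)=178 <-- matches target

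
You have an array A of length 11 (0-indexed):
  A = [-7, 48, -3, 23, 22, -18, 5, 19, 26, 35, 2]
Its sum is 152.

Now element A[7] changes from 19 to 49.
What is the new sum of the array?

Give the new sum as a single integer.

Old value at index 7: 19
New value at index 7: 49
Delta = 49 - 19 = 30
New sum = old_sum + delta = 152 + (30) = 182

Answer: 182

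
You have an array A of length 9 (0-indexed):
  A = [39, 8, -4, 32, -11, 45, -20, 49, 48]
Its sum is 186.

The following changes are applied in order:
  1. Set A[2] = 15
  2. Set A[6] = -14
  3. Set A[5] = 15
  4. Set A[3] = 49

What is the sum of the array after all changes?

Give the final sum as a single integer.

Initial sum: 186
Change 1: A[2] -4 -> 15, delta = 19, sum = 205
Change 2: A[6] -20 -> -14, delta = 6, sum = 211
Change 3: A[5] 45 -> 15, delta = -30, sum = 181
Change 4: A[3] 32 -> 49, delta = 17, sum = 198

Answer: 198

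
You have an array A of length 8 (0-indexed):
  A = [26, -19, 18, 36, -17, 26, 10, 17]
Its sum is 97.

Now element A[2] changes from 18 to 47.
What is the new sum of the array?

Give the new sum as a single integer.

Answer: 126

Derivation:
Old value at index 2: 18
New value at index 2: 47
Delta = 47 - 18 = 29
New sum = old_sum + delta = 97 + (29) = 126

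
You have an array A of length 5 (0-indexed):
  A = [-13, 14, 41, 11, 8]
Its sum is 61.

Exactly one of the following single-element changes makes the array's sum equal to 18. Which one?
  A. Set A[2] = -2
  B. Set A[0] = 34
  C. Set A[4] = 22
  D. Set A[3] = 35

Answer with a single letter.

Option A: A[2] 41->-2, delta=-43, new_sum=61+(-43)=18 <-- matches target
Option B: A[0] -13->34, delta=47, new_sum=61+(47)=108
Option C: A[4] 8->22, delta=14, new_sum=61+(14)=75
Option D: A[3] 11->35, delta=24, new_sum=61+(24)=85

Answer: A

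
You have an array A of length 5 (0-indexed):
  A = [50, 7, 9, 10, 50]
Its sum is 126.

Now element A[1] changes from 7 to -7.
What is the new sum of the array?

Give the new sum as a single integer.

Answer: 112

Derivation:
Old value at index 1: 7
New value at index 1: -7
Delta = -7 - 7 = -14
New sum = old_sum + delta = 126 + (-14) = 112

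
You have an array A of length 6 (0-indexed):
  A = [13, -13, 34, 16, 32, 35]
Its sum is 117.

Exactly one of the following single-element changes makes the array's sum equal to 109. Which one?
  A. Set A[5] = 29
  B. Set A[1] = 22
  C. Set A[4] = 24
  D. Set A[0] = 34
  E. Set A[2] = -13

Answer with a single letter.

Option A: A[5] 35->29, delta=-6, new_sum=117+(-6)=111
Option B: A[1] -13->22, delta=35, new_sum=117+(35)=152
Option C: A[4] 32->24, delta=-8, new_sum=117+(-8)=109 <-- matches target
Option D: A[0] 13->34, delta=21, new_sum=117+(21)=138
Option E: A[2] 34->-13, delta=-47, new_sum=117+(-47)=70

Answer: C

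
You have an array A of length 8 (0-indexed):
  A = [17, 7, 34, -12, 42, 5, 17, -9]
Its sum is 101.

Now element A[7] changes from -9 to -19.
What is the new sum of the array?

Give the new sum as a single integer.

Old value at index 7: -9
New value at index 7: -19
Delta = -19 - -9 = -10
New sum = old_sum + delta = 101 + (-10) = 91

Answer: 91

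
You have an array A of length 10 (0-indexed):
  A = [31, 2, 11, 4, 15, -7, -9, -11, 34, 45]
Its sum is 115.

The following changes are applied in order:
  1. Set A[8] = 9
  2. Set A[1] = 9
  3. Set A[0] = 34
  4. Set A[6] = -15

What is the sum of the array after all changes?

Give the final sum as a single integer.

Answer: 94

Derivation:
Initial sum: 115
Change 1: A[8] 34 -> 9, delta = -25, sum = 90
Change 2: A[1] 2 -> 9, delta = 7, sum = 97
Change 3: A[0] 31 -> 34, delta = 3, sum = 100
Change 4: A[6] -9 -> -15, delta = -6, sum = 94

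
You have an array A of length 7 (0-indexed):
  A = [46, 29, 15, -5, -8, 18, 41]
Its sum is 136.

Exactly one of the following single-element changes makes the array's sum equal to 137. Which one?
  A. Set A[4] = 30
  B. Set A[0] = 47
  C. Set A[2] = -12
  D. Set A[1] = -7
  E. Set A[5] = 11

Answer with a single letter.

Answer: B

Derivation:
Option A: A[4] -8->30, delta=38, new_sum=136+(38)=174
Option B: A[0] 46->47, delta=1, new_sum=136+(1)=137 <-- matches target
Option C: A[2] 15->-12, delta=-27, new_sum=136+(-27)=109
Option D: A[1] 29->-7, delta=-36, new_sum=136+(-36)=100
Option E: A[5] 18->11, delta=-7, new_sum=136+(-7)=129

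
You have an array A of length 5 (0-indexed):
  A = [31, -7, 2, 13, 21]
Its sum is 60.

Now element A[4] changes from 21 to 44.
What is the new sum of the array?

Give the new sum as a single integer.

Old value at index 4: 21
New value at index 4: 44
Delta = 44 - 21 = 23
New sum = old_sum + delta = 60 + (23) = 83

Answer: 83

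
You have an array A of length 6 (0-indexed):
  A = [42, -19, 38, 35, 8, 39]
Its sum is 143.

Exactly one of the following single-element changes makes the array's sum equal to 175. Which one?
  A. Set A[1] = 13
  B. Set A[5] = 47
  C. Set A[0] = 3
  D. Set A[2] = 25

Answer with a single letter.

Answer: A

Derivation:
Option A: A[1] -19->13, delta=32, new_sum=143+(32)=175 <-- matches target
Option B: A[5] 39->47, delta=8, new_sum=143+(8)=151
Option C: A[0] 42->3, delta=-39, new_sum=143+(-39)=104
Option D: A[2] 38->25, delta=-13, new_sum=143+(-13)=130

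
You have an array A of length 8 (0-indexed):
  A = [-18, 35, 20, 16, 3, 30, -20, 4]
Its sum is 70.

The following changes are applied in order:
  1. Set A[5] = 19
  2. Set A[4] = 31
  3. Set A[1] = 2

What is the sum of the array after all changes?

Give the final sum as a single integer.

Initial sum: 70
Change 1: A[5] 30 -> 19, delta = -11, sum = 59
Change 2: A[4] 3 -> 31, delta = 28, sum = 87
Change 3: A[1] 35 -> 2, delta = -33, sum = 54

Answer: 54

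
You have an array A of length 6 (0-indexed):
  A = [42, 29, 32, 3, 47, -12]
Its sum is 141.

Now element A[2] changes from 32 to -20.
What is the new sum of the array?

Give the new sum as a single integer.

Answer: 89

Derivation:
Old value at index 2: 32
New value at index 2: -20
Delta = -20 - 32 = -52
New sum = old_sum + delta = 141 + (-52) = 89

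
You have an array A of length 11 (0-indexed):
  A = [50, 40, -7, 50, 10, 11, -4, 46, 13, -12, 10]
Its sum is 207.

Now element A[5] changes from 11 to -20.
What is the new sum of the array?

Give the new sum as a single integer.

Answer: 176

Derivation:
Old value at index 5: 11
New value at index 5: -20
Delta = -20 - 11 = -31
New sum = old_sum + delta = 207 + (-31) = 176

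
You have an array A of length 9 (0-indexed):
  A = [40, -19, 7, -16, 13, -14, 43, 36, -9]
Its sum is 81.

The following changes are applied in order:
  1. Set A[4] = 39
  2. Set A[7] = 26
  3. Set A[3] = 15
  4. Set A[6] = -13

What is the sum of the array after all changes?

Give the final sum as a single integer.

Initial sum: 81
Change 1: A[4] 13 -> 39, delta = 26, sum = 107
Change 2: A[7] 36 -> 26, delta = -10, sum = 97
Change 3: A[3] -16 -> 15, delta = 31, sum = 128
Change 4: A[6] 43 -> -13, delta = -56, sum = 72

Answer: 72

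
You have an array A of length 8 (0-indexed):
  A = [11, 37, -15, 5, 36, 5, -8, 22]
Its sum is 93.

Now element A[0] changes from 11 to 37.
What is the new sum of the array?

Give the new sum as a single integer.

Old value at index 0: 11
New value at index 0: 37
Delta = 37 - 11 = 26
New sum = old_sum + delta = 93 + (26) = 119

Answer: 119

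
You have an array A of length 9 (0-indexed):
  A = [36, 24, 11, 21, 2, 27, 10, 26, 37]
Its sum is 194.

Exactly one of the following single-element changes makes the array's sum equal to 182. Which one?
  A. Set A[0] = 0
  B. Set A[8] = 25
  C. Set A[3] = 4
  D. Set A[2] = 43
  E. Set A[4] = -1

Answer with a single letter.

Answer: B

Derivation:
Option A: A[0] 36->0, delta=-36, new_sum=194+(-36)=158
Option B: A[8] 37->25, delta=-12, new_sum=194+(-12)=182 <-- matches target
Option C: A[3] 21->4, delta=-17, new_sum=194+(-17)=177
Option D: A[2] 11->43, delta=32, new_sum=194+(32)=226
Option E: A[4] 2->-1, delta=-3, new_sum=194+(-3)=191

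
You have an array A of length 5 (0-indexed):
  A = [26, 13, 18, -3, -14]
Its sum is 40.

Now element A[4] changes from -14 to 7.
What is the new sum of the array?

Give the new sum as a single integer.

Old value at index 4: -14
New value at index 4: 7
Delta = 7 - -14 = 21
New sum = old_sum + delta = 40 + (21) = 61

Answer: 61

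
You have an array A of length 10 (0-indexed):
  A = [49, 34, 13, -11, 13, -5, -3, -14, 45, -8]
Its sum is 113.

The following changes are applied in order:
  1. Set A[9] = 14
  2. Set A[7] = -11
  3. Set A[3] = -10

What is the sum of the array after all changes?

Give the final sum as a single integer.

Initial sum: 113
Change 1: A[9] -8 -> 14, delta = 22, sum = 135
Change 2: A[7] -14 -> -11, delta = 3, sum = 138
Change 3: A[3] -11 -> -10, delta = 1, sum = 139

Answer: 139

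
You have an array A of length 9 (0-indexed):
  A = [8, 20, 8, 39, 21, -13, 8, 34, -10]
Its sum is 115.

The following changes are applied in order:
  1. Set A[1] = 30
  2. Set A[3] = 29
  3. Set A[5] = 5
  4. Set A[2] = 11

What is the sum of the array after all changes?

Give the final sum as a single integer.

Initial sum: 115
Change 1: A[1] 20 -> 30, delta = 10, sum = 125
Change 2: A[3] 39 -> 29, delta = -10, sum = 115
Change 3: A[5] -13 -> 5, delta = 18, sum = 133
Change 4: A[2] 8 -> 11, delta = 3, sum = 136

Answer: 136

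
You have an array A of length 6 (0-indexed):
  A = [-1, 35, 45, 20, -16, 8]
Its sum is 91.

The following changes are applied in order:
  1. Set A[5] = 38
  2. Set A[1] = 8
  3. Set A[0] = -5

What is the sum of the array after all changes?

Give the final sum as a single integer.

Initial sum: 91
Change 1: A[5] 8 -> 38, delta = 30, sum = 121
Change 2: A[1] 35 -> 8, delta = -27, sum = 94
Change 3: A[0] -1 -> -5, delta = -4, sum = 90

Answer: 90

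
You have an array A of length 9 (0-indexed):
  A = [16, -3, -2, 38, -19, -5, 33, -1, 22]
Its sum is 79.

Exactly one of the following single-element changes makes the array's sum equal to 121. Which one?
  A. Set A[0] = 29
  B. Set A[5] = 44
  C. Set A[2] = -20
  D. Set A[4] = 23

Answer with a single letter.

Answer: D

Derivation:
Option A: A[0] 16->29, delta=13, new_sum=79+(13)=92
Option B: A[5] -5->44, delta=49, new_sum=79+(49)=128
Option C: A[2] -2->-20, delta=-18, new_sum=79+(-18)=61
Option D: A[4] -19->23, delta=42, new_sum=79+(42)=121 <-- matches target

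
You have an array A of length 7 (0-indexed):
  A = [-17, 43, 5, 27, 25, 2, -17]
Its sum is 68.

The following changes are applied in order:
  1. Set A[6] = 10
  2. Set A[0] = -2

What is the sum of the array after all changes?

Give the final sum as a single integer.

Answer: 110

Derivation:
Initial sum: 68
Change 1: A[6] -17 -> 10, delta = 27, sum = 95
Change 2: A[0] -17 -> -2, delta = 15, sum = 110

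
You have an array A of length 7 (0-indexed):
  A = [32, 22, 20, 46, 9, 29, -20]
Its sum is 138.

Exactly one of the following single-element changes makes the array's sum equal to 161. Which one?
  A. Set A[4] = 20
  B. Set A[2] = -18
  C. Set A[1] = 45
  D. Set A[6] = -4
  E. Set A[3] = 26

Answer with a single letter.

Option A: A[4] 9->20, delta=11, new_sum=138+(11)=149
Option B: A[2] 20->-18, delta=-38, new_sum=138+(-38)=100
Option C: A[1] 22->45, delta=23, new_sum=138+(23)=161 <-- matches target
Option D: A[6] -20->-4, delta=16, new_sum=138+(16)=154
Option E: A[3] 46->26, delta=-20, new_sum=138+(-20)=118

Answer: C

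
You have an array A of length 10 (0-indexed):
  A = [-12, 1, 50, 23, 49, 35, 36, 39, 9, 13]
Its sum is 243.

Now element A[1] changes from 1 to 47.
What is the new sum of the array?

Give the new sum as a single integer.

Old value at index 1: 1
New value at index 1: 47
Delta = 47 - 1 = 46
New sum = old_sum + delta = 243 + (46) = 289

Answer: 289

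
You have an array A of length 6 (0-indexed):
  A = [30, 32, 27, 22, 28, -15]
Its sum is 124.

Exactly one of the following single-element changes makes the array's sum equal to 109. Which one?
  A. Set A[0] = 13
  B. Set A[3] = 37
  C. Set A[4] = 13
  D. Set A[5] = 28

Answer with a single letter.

Answer: C

Derivation:
Option A: A[0] 30->13, delta=-17, new_sum=124+(-17)=107
Option B: A[3] 22->37, delta=15, new_sum=124+(15)=139
Option C: A[4] 28->13, delta=-15, new_sum=124+(-15)=109 <-- matches target
Option D: A[5] -15->28, delta=43, new_sum=124+(43)=167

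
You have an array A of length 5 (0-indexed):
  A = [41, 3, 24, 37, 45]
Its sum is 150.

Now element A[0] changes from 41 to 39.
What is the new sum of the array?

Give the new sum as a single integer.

Old value at index 0: 41
New value at index 0: 39
Delta = 39 - 41 = -2
New sum = old_sum + delta = 150 + (-2) = 148

Answer: 148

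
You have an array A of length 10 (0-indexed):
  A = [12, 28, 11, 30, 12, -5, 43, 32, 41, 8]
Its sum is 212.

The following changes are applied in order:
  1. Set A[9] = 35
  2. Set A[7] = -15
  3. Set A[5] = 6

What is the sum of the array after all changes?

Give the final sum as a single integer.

Answer: 203

Derivation:
Initial sum: 212
Change 1: A[9] 8 -> 35, delta = 27, sum = 239
Change 2: A[7] 32 -> -15, delta = -47, sum = 192
Change 3: A[5] -5 -> 6, delta = 11, sum = 203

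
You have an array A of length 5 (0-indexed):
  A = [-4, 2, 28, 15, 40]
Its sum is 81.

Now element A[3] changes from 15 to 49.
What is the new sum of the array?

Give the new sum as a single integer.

Old value at index 3: 15
New value at index 3: 49
Delta = 49 - 15 = 34
New sum = old_sum + delta = 81 + (34) = 115

Answer: 115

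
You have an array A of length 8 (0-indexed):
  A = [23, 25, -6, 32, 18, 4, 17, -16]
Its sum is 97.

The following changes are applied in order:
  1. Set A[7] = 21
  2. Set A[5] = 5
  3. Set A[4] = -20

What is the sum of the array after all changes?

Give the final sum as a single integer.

Answer: 97

Derivation:
Initial sum: 97
Change 1: A[7] -16 -> 21, delta = 37, sum = 134
Change 2: A[5] 4 -> 5, delta = 1, sum = 135
Change 3: A[4] 18 -> -20, delta = -38, sum = 97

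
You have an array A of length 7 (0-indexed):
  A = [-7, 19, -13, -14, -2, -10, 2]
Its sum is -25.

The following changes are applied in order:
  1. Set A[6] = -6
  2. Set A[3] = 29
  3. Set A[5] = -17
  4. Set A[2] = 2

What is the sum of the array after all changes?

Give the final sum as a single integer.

Initial sum: -25
Change 1: A[6] 2 -> -6, delta = -8, sum = -33
Change 2: A[3] -14 -> 29, delta = 43, sum = 10
Change 3: A[5] -10 -> -17, delta = -7, sum = 3
Change 4: A[2] -13 -> 2, delta = 15, sum = 18

Answer: 18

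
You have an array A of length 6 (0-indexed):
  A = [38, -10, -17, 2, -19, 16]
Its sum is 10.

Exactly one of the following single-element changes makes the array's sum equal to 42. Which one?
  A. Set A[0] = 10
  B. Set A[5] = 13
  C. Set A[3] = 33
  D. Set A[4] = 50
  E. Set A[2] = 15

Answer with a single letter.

Answer: E

Derivation:
Option A: A[0] 38->10, delta=-28, new_sum=10+(-28)=-18
Option B: A[5] 16->13, delta=-3, new_sum=10+(-3)=7
Option C: A[3] 2->33, delta=31, new_sum=10+(31)=41
Option D: A[4] -19->50, delta=69, new_sum=10+(69)=79
Option E: A[2] -17->15, delta=32, new_sum=10+(32)=42 <-- matches target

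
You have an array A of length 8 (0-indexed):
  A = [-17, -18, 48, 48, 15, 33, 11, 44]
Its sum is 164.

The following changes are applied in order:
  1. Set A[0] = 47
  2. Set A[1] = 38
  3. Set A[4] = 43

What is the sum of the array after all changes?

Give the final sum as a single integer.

Initial sum: 164
Change 1: A[0] -17 -> 47, delta = 64, sum = 228
Change 2: A[1] -18 -> 38, delta = 56, sum = 284
Change 3: A[4] 15 -> 43, delta = 28, sum = 312

Answer: 312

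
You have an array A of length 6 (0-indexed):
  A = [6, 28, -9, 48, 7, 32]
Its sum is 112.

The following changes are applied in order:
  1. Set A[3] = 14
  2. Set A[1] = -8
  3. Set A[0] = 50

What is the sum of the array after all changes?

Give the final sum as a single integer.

Initial sum: 112
Change 1: A[3] 48 -> 14, delta = -34, sum = 78
Change 2: A[1] 28 -> -8, delta = -36, sum = 42
Change 3: A[0] 6 -> 50, delta = 44, sum = 86

Answer: 86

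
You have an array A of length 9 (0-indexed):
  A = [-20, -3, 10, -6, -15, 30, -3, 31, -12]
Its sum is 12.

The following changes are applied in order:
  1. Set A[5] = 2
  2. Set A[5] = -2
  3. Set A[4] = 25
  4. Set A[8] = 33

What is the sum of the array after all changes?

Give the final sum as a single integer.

Initial sum: 12
Change 1: A[5] 30 -> 2, delta = -28, sum = -16
Change 2: A[5] 2 -> -2, delta = -4, sum = -20
Change 3: A[4] -15 -> 25, delta = 40, sum = 20
Change 4: A[8] -12 -> 33, delta = 45, sum = 65

Answer: 65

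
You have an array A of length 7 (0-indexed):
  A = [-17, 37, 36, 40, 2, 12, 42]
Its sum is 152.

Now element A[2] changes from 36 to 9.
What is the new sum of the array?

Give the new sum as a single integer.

Answer: 125

Derivation:
Old value at index 2: 36
New value at index 2: 9
Delta = 9 - 36 = -27
New sum = old_sum + delta = 152 + (-27) = 125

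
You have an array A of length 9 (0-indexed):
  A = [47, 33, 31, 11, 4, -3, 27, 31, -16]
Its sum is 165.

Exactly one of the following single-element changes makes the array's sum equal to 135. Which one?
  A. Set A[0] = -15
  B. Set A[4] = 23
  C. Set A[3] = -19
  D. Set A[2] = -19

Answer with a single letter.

Answer: C

Derivation:
Option A: A[0] 47->-15, delta=-62, new_sum=165+(-62)=103
Option B: A[4] 4->23, delta=19, new_sum=165+(19)=184
Option C: A[3] 11->-19, delta=-30, new_sum=165+(-30)=135 <-- matches target
Option D: A[2] 31->-19, delta=-50, new_sum=165+(-50)=115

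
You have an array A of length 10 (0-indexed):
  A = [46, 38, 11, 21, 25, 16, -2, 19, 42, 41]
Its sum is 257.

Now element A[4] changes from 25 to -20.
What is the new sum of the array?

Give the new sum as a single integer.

Answer: 212

Derivation:
Old value at index 4: 25
New value at index 4: -20
Delta = -20 - 25 = -45
New sum = old_sum + delta = 257 + (-45) = 212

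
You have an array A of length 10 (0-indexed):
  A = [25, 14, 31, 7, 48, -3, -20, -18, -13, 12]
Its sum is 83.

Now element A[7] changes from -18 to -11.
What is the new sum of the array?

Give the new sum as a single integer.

Old value at index 7: -18
New value at index 7: -11
Delta = -11 - -18 = 7
New sum = old_sum + delta = 83 + (7) = 90

Answer: 90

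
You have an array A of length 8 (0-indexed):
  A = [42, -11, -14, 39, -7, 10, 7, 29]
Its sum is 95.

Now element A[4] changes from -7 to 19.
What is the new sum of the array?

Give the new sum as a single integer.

Answer: 121

Derivation:
Old value at index 4: -7
New value at index 4: 19
Delta = 19 - -7 = 26
New sum = old_sum + delta = 95 + (26) = 121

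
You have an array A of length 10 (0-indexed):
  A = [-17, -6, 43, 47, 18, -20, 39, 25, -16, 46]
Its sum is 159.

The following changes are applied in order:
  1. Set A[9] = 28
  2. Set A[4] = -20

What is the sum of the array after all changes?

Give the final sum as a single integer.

Answer: 103

Derivation:
Initial sum: 159
Change 1: A[9] 46 -> 28, delta = -18, sum = 141
Change 2: A[4] 18 -> -20, delta = -38, sum = 103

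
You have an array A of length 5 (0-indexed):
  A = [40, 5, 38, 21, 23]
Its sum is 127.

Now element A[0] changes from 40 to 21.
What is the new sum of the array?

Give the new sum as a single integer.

Old value at index 0: 40
New value at index 0: 21
Delta = 21 - 40 = -19
New sum = old_sum + delta = 127 + (-19) = 108

Answer: 108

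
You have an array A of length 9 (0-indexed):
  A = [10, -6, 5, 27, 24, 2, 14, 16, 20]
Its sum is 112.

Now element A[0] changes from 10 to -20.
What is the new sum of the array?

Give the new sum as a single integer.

Answer: 82

Derivation:
Old value at index 0: 10
New value at index 0: -20
Delta = -20 - 10 = -30
New sum = old_sum + delta = 112 + (-30) = 82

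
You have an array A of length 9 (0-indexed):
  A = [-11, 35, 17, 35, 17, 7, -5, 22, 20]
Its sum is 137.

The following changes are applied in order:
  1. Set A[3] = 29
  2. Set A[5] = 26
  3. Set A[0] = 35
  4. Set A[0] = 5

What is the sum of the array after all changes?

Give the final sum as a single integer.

Initial sum: 137
Change 1: A[3] 35 -> 29, delta = -6, sum = 131
Change 2: A[5] 7 -> 26, delta = 19, sum = 150
Change 3: A[0] -11 -> 35, delta = 46, sum = 196
Change 4: A[0] 35 -> 5, delta = -30, sum = 166

Answer: 166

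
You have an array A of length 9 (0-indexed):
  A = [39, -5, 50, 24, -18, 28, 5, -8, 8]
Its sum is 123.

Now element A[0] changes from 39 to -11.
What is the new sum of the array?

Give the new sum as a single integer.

Answer: 73

Derivation:
Old value at index 0: 39
New value at index 0: -11
Delta = -11 - 39 = -50
New sum = old_sum + delta = 123 + (-50) = 73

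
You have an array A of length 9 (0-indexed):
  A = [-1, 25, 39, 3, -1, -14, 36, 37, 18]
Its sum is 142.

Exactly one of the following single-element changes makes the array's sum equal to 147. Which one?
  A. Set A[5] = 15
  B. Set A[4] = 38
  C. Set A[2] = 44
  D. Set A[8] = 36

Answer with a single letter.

Option A: A[5] -14->15, delta=29, new_sum=142+(29)=171
Option B: A[4] -1->38, delta=39, new_sum=142+(39)=181
Option C: A[2] 39->44, delta=5, new_sum=142+(5)=147 <-- matches target
Option D: A[8] 18->36, delta=18, new_sum=142+(18)=160

Answer: C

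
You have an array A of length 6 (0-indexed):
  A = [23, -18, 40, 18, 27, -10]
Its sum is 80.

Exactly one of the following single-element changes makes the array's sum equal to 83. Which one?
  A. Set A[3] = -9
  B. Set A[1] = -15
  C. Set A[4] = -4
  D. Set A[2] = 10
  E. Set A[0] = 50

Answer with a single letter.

Option A: A[3] 18->-9, delta=-27, new_sum=80+(-27)=53
Option B: A[1] -18->-15, delta=3, new_sum=80+(3)=83 <-- matches target
Option C: A[4] 27->-4, delta=-31, new_sum=80+(-31)=49
Option D: A[2] 40->10, delta=-30, new_sum=80+(-30)=50
Option E: A[0] 23->50, delta=27, new_sum=80+(27)=107

Answer: B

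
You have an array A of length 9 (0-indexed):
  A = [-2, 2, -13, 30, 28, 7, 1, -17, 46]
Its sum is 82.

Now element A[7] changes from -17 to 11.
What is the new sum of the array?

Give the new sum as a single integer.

Old value at index 7: -17
New value at index 7: 11
Delta = 11 - -17 = 28
New sum = old_sum + delta = 82 + (28) = 110

Answer: 110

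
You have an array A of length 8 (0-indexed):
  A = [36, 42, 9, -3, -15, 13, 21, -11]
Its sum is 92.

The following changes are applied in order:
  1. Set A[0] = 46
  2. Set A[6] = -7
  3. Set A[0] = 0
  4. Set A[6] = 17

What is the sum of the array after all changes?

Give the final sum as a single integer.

Answer: 52

Derivation:
Initial sum: 92
Change 1: A[0] 36 -> 46, delta = 10, sum = 102
Change 2: A[6] 21 -> -7, delta = -28, sum = 74
Change 3: A[0] 46 -> 0, delta = -46, sum = 28
Change 4: A[6] -7 -> 17, delta = 24, sum = 52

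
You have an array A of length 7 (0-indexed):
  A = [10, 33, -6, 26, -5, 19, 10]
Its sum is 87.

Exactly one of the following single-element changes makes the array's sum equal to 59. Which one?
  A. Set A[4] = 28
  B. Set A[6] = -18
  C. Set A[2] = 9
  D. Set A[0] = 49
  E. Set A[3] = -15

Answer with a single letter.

Answer: B

Derivation:
Option A: A[4] -5->28, delta=33, new_sum=87+(33)=120
Option B: A[6] 10->-18, delta=-28, new_sum=87+(-28)=59 <-- matches target
Option C: A[2] -6->9, delta=15, new_sum=87+(15)=102
Option D: A[0] 10->49, delta=39, new_sum=87+(39)=126
Option E: A[3] 26->-15, delta=-41, new_sum=87+(-41)=46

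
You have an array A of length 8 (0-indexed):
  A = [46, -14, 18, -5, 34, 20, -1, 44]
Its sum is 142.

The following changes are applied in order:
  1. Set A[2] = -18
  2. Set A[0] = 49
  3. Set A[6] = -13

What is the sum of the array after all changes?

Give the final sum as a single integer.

Answer: 97

Derivation:
Initial sum: 142
Change 1: A[2] 18 -> -18, delta = -36, sum = 106
Change 2: A[0] 46 -> 49, delta = 3, sum = 109
Change 3: A[6] -1 -> -13, delta = -12, sum = 97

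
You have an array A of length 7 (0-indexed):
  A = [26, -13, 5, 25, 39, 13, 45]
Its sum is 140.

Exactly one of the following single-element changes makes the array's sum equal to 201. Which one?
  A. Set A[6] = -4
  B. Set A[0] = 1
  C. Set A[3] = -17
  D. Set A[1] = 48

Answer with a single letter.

Answer: D

Derivation:
Option A: A[6] 45->-4, delta=-49, new_sum=140+(-49)=91
Option B: A[0] 26->1, delta=-25, new_sum=140+(-25)=115
Option C: A[3] 25->-17, delta=-42, new_sum=140+(-42)=98
Option D: A[1] -13->48, delta=61, new_sum=140+(61)=201 <-- matches target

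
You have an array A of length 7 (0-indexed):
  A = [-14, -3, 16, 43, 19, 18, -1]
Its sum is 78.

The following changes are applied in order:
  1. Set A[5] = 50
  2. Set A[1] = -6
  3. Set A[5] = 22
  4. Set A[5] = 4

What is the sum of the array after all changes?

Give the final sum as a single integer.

Initial sum: 78
Change 1: A[5] 18 -> 50, delta = 32, sum = 110
Change 2: A[1] -3 -> -6, delta = -3, sum = 107
Change 3: A[5] 50 -> 22, delta = -28, sum = 79
Change 4: A[5] 22 -> 4, delta = -18, sum = 61

Answer: 61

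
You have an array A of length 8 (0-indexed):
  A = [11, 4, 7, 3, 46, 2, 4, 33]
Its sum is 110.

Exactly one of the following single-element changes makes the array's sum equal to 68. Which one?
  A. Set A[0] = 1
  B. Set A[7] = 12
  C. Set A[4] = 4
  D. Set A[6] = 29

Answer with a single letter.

Option A: A[0] 11->1, delta=-10, new_sum=110+(-10)=100
Option B: A[7] 33->12, delta=-21, new_sum=110+(-21)=89
Option C: A[4] 46->4, delta=-42, new_sum=110+(-42)=68 <-- matches target
Option D: A[6] 4->29, delta=25, new_sum=110+(25)=135

Answer: C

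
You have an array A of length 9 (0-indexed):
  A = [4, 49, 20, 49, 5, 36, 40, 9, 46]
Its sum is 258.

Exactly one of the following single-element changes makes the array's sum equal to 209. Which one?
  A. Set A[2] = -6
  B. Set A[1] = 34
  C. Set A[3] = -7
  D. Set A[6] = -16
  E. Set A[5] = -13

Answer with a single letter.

Answer: E

Derivation:
Option A: A[2] 20->-6, delta=-26, new_sum=258+(-26)=232
Option B: A[1] 49->34, delta=-15, new_sum=258+(-15)=243
Option C: A[3] 49->-7, delta=-56, new_sum=258+(-56)=202
Option D: A[6] 40->-16, delta=-56, new_sum=258+(-56)=202
Option E: A[5] 36->-13, delta=-49, new_sum=258+(-49)=209 <-- matches target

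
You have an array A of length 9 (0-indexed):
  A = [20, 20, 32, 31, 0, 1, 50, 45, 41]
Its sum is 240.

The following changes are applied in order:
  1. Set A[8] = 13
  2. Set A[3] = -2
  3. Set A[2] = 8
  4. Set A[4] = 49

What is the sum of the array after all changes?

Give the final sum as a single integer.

Initial sum: 240
Change 1: A[8] 41 -> 13, delta = -28, sum = 212
Change 2: A[3] 31 -> -2, delta = -33, sum = 179
Change 3: A[2] 32 -> 8, delta = -24, sum = 155
Change 4: A[4] 0 -> 49, delta = 49, sum = 204

Answer: 204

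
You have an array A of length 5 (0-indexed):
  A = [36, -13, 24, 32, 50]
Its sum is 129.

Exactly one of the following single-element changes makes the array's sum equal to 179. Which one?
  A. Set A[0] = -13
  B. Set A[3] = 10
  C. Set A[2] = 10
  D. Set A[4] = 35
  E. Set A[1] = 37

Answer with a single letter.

Answer: E

Derivation:
Option A: A[0] 36->-13, delta=-49, new_sum=129+(-49)=80
Option B: A[3] 32->10, delta=-22, new_sum=129+(-22)=107
Option C: A[2] 24->10, delta=-14, new_sum=129+(-14)=115
Option D: A[4] 50->35, delta=-15, new_sum=129+(-15)=114
Option E: A[1] -13->37, delta=50, new_sum=129+(50)=179 <-- matches target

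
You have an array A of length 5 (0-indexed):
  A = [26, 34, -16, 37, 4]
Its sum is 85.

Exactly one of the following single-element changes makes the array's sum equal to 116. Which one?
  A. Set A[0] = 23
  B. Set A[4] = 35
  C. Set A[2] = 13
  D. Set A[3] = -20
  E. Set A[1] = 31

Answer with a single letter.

Option A: A[0] 26->23, delta=-3, new_sum=85+(-3)=82
Option B: A[4] 4->35, delta=31, new_sum=85+(31)=116 <-- matches target
Option C: A[2] -16->13, delta=29, new_sum=85+(29)=114
Option D: A[3] 37->-20, delta=-57, new_sum=85+(-57)=28
Option E: A[1] 34->31, delta=-3, new_sum=85+(-3)=82

Answer: B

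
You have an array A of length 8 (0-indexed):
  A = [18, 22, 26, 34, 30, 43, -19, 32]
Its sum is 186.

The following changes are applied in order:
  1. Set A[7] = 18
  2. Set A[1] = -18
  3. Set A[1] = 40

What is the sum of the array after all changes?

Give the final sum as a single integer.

Answer: 190

Derivation:
Initial sum: 186
Change 1: A[7] 32 -> 18, delta = -14, sum = 172
Change 2: A[1] 22 -> -18, delta = -40, sum = 132
Change 3: A[1] -18 -> 40, delta = 58, sum = 190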